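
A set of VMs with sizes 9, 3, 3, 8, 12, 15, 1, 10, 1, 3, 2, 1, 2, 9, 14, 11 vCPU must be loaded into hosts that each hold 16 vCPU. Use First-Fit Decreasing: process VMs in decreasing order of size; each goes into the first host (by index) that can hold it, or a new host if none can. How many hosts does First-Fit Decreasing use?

8 hosts

Sorted descending: 15, 14, 12, 11, 10, 9, 9, 8, 3, 3, 3, 2, 2, 1, 1, 1.
host 1: place 15 vCPU, 1 vCPU left
host 2: place 14 vCPU, 2 vCPU left
host 3: place 12 vCPU, 4 vCPU left
host 4: place 11 vCPU, 5 vCPU left
host 5: place 10 vCPU, 6 vCPU left
host 6: place 9 vCPU, 7 vCPU left
host 7: place 9 vCPU, 7 vCPU left
host 8: place 8 vCPU, 8 vCPU left
host 3: place 3 vCPU, 1 vCPU left
host 4: place 3 vCPU, 2 vCPU left
host 5: place 3 vCPU, 3 vCPU left
host 2: place 2 vCPU, 0 vCPU left
host 4: place 2 vCPU, 0 vCPU left
host 1: place 1 vCPU, 0 vCPU left
host 3: place 1 vCPU, 0 vCPU left
host 5: place 1 vCPU, 2 vCPU left
Final hosts: [15,1] [14,2] [12,3,1] [11,3,2] [10,3,1] [9] [9] [8].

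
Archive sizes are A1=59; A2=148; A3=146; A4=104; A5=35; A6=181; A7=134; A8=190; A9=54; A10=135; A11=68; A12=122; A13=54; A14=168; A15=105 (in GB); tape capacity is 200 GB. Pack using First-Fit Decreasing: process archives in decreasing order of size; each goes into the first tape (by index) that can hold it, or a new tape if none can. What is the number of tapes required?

Sorted descending: 190, 181, 168, 148, 146, 135, 134, 122, 105, 104, 68, 59, 54, 54, 35.
Put 190 GB in tape 1; 10 GB remain.
Put 181 GB in tape 2; 19 GB remain.
Put 168 GB in tape 3; 32 GB remain.
Put 148 GB in tape 4; 52 GB remain.
Put 146 GB in tape 5; 54 GB remain.
Put 135 GB in tape 6; 65 GB remain.
Put 134 GB in tape 7; 66 GB remain.
Put 122 GB in tape 8; 78 GB remain.
Put 105 GB in tape 9; 95 GB remain.
Put 104 GB in tape 10; 96 GB remain.
Put 68 GB in tape 8; 10 GB remain.
Put 59 GB in tape 6; 6 GB remain.
Put 54 GB in tape 5; 0 GB remain.
Put 54 GB in tape 7; 12 GB remain.
Put 35 GB in tape 4; 17 GB remain.

10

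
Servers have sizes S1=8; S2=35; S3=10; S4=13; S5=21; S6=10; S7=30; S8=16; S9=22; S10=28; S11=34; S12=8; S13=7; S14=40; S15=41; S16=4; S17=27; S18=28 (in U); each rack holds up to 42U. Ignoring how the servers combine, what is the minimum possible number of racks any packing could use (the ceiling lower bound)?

Total size = 8 + 35 + 10 + 13 + 21 + 10 + 30 + 16 + 22 + 28 + 34 + 8 + 7 + 40 + 41 + 4 + 27 + 28 = 382U.
⌈382 / 42⌉ = 10.

10 racks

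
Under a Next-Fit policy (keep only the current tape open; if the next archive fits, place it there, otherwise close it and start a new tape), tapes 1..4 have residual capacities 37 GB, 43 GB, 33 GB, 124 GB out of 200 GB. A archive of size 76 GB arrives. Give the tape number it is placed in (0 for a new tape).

4

Next-Fit only looks at tape 4, which has 124 GB free.
76 GB fits there.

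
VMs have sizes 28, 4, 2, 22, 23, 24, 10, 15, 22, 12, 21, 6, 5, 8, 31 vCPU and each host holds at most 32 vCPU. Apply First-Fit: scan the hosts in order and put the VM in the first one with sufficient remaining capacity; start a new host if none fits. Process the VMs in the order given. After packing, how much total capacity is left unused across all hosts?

Put 28 vCPU in host 1; 4 vCPU remain.
Put 4 vCPU in host 1; 0 vCPU remain.
Put 2 vCPU in host 2; 30 vCPU remain.
Put 22 vCPU in host 2; 8 vCPU remain.
Put 23 vCPU in host 3; 9 vCPU remain.
Put 24 vCPU in host 4; 8 vCPU remain.
Put 10 vCPU in host 5; 22 vCPU remain.
Put 15 vCPU in host 5; 7 vCPU remain.
Put 22 vCPU in host 6; 10 vCPU remain.
Put 12 vCPU in host 7; 20 vCPU remain.
Put 21 vCPU in host 8; 11 vCPU remain.
Put 6 vCPU in host 2; 2 vCPU remain.
Put 5 vCPU in host 3; 4 vCPU remain.
Put 8 vCPU in host 4; 0 vCPU remain.
Put 31 vCPU in host 9; 1 vCPU remain.
9 hosts × 32 vCPU = 288 vCPU; used 233 vCPU; unused 55 vCPU.

55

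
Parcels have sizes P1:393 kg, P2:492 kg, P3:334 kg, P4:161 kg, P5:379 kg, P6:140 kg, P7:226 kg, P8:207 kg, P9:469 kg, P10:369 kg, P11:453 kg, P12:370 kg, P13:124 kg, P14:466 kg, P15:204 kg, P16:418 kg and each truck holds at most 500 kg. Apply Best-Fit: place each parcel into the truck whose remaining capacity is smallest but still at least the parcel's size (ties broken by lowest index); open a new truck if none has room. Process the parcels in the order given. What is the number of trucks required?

12

Put P1 (393 kg) in truck 1; 107 kg remain.
Put P2 (492 kg) in truck 2; 8 kg remain.
Put P3 (334 kg) in truck 3; 166 kg remain.
Put P4 (161 kg) in truck 3; 5 kg remain.
Put P5 (379 kg) in truck 4; 121 kg remain.
Put P6 (140 kg) in truck 5; 360 kg remain.
Put P7 (226 kg) in truck 5; 134 kg remain.
Put P8 (207 kg) in truck 6; 293 kg remain.
Put P9 (469 kg) in truck 7; 31 kg remain.
Put P10 (369 kg) in truck 8; 131 kg remain.
Put P11 (453 kg) in truck 9; 47 kg remain.
Put P12 (370 kg) in truck 10; 130 kg remain.
Put P13 (124 kg) in truck 10; 6 kg remain.
Put P14 (466 kg) in truck 11; 34 kg remain.
Put P15 (204 kg) in truck 6; 89 kg remain.
Put P16 (418 kg) in truck 12; 82 kg remain.
Final trucks: [393] [492] [334,161] [379] [140,226] [207,204] [469] [369] [453] [370,124] [466] [418].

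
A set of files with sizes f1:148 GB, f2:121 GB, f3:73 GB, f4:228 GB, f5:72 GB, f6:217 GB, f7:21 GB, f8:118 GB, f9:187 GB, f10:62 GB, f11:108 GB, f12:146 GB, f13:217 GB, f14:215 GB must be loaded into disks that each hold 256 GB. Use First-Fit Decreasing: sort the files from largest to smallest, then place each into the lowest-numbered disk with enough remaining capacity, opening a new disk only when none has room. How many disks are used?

9

Sorted descending: 228, 217, 217, 215, 187, 148, 146, 121, 118, 108, 73, 72, 62, 21.
228 GB → disk 1 (remaining 28 GB)
217 GB → disk 2 (remaining 39 GB)
217 GB → disk 3 (remaining 39 GB)
215 GB → disk 4 (remaining 41 GB)
187 GB → disk 5 (remaining 69 GB)
148 GB → disk 6 (remaining 108 GB)
146 GB → disk 7 (remaining 110 GB)
121 GB → disk 8 (remaining 135 GB)
118 GB → disk 8 (remaining 17 GB)
108 GB → disk 6 (remaining 0 GB)
73 GB → disk 7 (remaining 37 GB)
72 GB → disk 9 (remaining 184 GB)
62 GB → disk 5 (remaining 7 GB)
21 GB → disk 1 (remaining 7 GB)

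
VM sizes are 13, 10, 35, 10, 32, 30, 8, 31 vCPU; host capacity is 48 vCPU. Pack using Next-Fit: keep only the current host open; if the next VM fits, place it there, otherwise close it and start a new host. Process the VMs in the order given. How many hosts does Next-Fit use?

13 vCPU → host 1 (remaining 35 vCPU)
10 vCPU → host 1 (remaining 25 vCPU)
35 vCPU → host 2 (remaining 13 vCPU)
10 vCPU → host 2 (remaining 3 vCPU)
32 vCPU → host 3 (remaining 16 vCPU)
30 vCPU → host 4 (remaining 18 vCPU)
8 vCPU → host 4 (remaining 10 vCPU)
31 vCPU → host 5 (remaining 17 vCPU)
Final hosts: [13,10] [35,10] [32] [30,8] [31].

5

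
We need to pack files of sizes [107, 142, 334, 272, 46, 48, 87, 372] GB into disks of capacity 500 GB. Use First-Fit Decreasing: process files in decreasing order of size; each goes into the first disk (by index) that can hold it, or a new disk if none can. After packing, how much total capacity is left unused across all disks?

92

Sorted descending: 372, 334, 272, 142, 107, 87, 48, 46.
disk 1: place 372 GB, 128 GB left
disk 2: place 334 GB, 166 GB left
disk 3: place 272 GB, 228 GB left
disk 2: place 142 GB, 24 GB left
disk 1: place 107 GB, 21 GB left
disk 3: place 87 GB, 141 GB left
disk 3: place 48 GB, 93 GB left
disk 3: place 46 GB, 47 GB left
3 disks × 500 GB = 1500 GB; used 1408 GB; unused 92 GB.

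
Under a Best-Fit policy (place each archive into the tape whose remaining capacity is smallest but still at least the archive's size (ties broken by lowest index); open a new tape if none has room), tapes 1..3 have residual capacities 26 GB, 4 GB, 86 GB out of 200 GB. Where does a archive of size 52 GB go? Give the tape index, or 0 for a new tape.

Tapes with room: tape 3 (86 GB).
Tightest fit is tape 3 with 86 GB free.

3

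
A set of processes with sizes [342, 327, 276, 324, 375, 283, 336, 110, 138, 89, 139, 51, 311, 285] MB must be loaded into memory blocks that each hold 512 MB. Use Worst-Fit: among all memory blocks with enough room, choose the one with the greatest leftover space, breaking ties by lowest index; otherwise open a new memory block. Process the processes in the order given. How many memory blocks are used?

memory block 1: place 342 MB, 170 MB left
memory block 2: place 327 MB, 185 MB left
memory block 3: place 276 MB, 236 MB left
memory block 4: place 324 MB, 188 MB left
memory block 5: place 375 MB, 137 MB left
memory block 6: place 283 MB, 229 MB left
memory block 7: place 336 MB, 176 MB left
memory block 3: place 110 MB, 126 MB left
memory block 6: place 138 MB, 91 MB left
memory block 4: place 89 MB, 99 MB left
memory block 2: place 139 MB, 46 MB left
memory block 7: place 51 MB, 125 MB left
memory block 8: place 311 MB, 201 MB left
memory block 9: place 285 MB, 227 MB left

9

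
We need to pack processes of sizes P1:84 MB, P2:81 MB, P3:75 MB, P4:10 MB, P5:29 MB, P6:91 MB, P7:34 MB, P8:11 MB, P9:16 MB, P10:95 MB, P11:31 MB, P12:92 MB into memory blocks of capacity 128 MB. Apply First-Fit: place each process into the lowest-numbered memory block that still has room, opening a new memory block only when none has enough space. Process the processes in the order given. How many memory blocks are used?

6

memory block 1: place P1 (84 MB), 44 MB left
memory block 2: place P2 (81 MB), 47 MB left
memory block 3: place P3 (75 MB), 53 MB left
memory block 1: place P4 (10 MB), 34 MB left
memory block 1: place P5 (29 MB), 5 MB left
memory block 4: place P6 (91 MB), 37 MB left
memory block 2: place P7 (34 MB), 13 MB left
memory block 2: place P8 (11 MB), 2 MB left
memory block 3: place P9 (16 MB), 37 MB left
memory block 5: place P10 (95 MB), 33 MB left
memory block 3: place P11 (31 MB), 6 MB left
memory block 6: place P12 (92 MB), 36 MB left
Final memory blocks: [84,10,29] [81,34,11] [75,16,31] [91] [95] [92].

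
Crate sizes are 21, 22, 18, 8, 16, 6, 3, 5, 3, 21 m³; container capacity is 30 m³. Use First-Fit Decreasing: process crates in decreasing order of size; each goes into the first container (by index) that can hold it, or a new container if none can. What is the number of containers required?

5 containers

Sorted descending: 22, 21, 21, 18, 16, 8, 6, 5, 3, 3.
Put 22 m³ in container 1; 8 m³ remain.
Put 21 m³ in container 2; 9 m³ remain.
Put 21 m³ in container 3; 9 m³ remain.
Put 18 m³ in container 4; 12 m³ remain.
Put 16 m³ in container 5; 14 m³ remain.
Put 8 m³ in container 1; 0 m³ remain.
Put 6 m³ in container 2; 3 m³ remain.
Put 5 m³ in container 3; 4 m³ remain.
Put 3 m³ in container 2; 0 m³ remain.
Put 3 m³ in container 3; 1 m³ remain.
Final containers: [22,8] [21,6,3] [21,5,3] [18] [16].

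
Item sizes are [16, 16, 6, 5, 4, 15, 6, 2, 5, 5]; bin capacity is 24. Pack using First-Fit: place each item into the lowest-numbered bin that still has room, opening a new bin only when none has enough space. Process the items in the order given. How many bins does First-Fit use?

4 bins

bin 1: place 16, 8 left
bin 2: place 16, 8 left
bin 1: place 6, 2 left
bin 2: place 5, 3 left
bin 3: place 4, 20 left
bin 3: place 15, 5 left
bin 4: place 6, 18 left
bin 1: place 2, 0 left
bin 3: place 5, 0 left
bin 4: place 5, 13 left
Final bins: [16,6,2] [16,5] [4,15,5] [6,5].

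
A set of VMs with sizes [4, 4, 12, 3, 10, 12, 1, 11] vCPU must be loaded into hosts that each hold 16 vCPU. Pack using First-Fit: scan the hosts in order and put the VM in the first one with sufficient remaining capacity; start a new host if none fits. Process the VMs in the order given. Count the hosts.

4 vCPU → host 1 (remaining 12 vCPU)
4 vCPU → host 1 (remaining 8 vCPU)
12 vCPU → host 2 (remaining 4 vCPU)
3 vCPU → host 1 (remaining 5 vCPU)
10 vCPU → host 3 (remaining 6 vCPU)
12 vCPU → host 4 (remaining 4 vCPU)
1 vCPU → host 1 (remaining 4 vCPU)
11 vCPU → host 5 (remaining 5 vCPU)

5 hosts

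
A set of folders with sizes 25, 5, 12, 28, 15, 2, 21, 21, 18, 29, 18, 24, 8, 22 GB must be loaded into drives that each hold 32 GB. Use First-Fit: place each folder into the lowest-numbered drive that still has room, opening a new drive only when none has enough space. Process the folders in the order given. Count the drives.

25 GB → drive 1 (remaining 7 GB)
5 GB → drive 1 (remaining 2 GB)
12 GB → drive 2 (remaining 20 GB)
28 GB → drive 3 (remaining 4 GB)
15 GB → drive 2 (remaining 5 GB)
2 GB → drive 1 (remaining 0 GB)
21 GB → drive 4 (remaining 11 GB)
21 GB → drive 5 (remaining 11 GB)
18 GB → drive 6 (remaining 14 GB)
29 GB → drive 7 (remaining 3 GB)
18 GB → drive 8 (remaining 14 GB)
24 GB → drive 9 (remaining 8 GB)
8 GB → drive 4 (remaining 3 GB)
22 GB → drive 10 (remaining 10 GB)
Final drives: [25,5,2] [12,15] [28] [21,8] [21] [18] [29] [18] [24] [22].

10 drives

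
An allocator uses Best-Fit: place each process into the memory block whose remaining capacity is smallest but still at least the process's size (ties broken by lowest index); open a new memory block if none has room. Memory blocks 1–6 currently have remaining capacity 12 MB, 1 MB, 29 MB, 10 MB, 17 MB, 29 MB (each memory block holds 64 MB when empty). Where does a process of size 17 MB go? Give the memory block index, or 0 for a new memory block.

5

Memory blocks with room: memory block 3 (29 MB), memory block 5 (17 MB), memory block 6 (29 MB).
Tightest fit is memory block 5 with 17 MB free.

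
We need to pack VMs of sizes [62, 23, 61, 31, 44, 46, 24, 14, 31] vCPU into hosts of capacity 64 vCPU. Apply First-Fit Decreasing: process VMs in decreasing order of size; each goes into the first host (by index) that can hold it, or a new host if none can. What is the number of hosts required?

6

Sorted descending: 62, 61, 46, 44, 31, 31, 24, 23, 14.
Put 62 vCPU in host 1; 2 vCPU remain.
Put 61 vCPU in host 2; 3 vCPU remain.
Put 46 vCPU in host 3; 18 vCPU remain.
Put 44 vCPU in host 4; 20 vCPU remain.
Put 31 vCPU in host 5; 33 vCPU remain.
Put 31 vCPU in host 5; 2 vCPU remain.
Put 24 vCPU in host 6; 40 vCPU remain.
Put 23 vCPU in host 6; 17 vCPU remain.
Put 14 vCPU in host 3; 4 vCPU remain.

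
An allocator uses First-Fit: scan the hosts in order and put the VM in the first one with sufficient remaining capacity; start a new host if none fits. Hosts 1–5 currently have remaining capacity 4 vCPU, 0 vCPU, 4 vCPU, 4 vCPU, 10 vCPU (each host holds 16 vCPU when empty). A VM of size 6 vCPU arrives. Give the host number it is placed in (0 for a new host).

Hosts with room: host 5 (10 vCPU).
The first with room is host 5.

5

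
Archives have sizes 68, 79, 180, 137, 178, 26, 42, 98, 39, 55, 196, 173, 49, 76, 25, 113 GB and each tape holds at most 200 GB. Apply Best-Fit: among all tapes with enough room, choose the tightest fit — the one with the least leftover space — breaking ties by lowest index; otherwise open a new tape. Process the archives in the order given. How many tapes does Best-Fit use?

9 tapes

68 GB → tape 1 (remaining 132 GB)
79 GB → tape 1 (remaining 53 GB)
180 GB → tape 2 (remaining 20 GB)
137 GB → tape 3 (remaining 63 GB)
178 GB → tape 4 (remaining 22 GB)
26 GB → tape 1 (remaining 27 GB)
42 GB → tape 3 (remaining 21 GB)
98 GB → tape 5 (remaining 102 GB)
39 GB → tape 5 (remaining 63 GB)
55 GB → tape 5 (remaining 8 GB)
196 GB → tape 6 (remaining 4 GB)
173 GB → tape 7 (remaining 27 GB)
49 GB → tape 8 (remaining 151 GB)
76 GB → tape 8 (remaining 75 GB)
25 GB → tape 1 (remaining 2 GB)
113 GB → tape 9 (remaining 87 GB)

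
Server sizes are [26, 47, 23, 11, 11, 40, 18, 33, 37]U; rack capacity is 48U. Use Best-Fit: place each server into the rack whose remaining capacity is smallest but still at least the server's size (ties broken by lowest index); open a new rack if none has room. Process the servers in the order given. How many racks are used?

Put 26U in rack 1; 22U remain.
Put 47U in rack 2; 1U remain.
Put 23U in rack 3; 25U remain.
Put 11U in rack 1; 11U remain.
Put 11U in rack 1; 0U remain.
Put 40U in rack 4; 8U remain.
Put 18U in rack 3; 7U remain.
Put 33U in rack 5; 15U remain.
Put 37U in rack 6; 11U remain.

6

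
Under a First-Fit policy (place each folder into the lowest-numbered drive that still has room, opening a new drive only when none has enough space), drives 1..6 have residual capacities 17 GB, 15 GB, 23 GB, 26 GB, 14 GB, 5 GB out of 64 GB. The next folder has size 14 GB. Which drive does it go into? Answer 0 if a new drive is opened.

Drives with room: drive 1 (17 GB), drive 2 (15 GB), drive 3 (23 GB), drive 4 (26 GB), drive 5 (14 GB).
The first with room is drive 1.

1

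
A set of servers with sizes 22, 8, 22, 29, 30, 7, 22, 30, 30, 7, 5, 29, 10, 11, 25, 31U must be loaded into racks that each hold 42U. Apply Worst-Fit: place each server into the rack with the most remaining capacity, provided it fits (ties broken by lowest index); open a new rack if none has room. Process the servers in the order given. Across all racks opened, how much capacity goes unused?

102

22U → rack 1 (remaining 20U)
8U → rack 1 (remaining 12U)
22U → rack 2 (remaining 20U)
29U → rack 3 (remaining 13U)
30U → rack 4 (remaining 12U)
7U → rack 2 (remaining 13U)
22U → rack 5 (remaining 20U)
30U → rack 6 (remaining 12U)
30U → rack 7 (remaining 12U)
7U → rack 5 (remaining 13U)
5U → rack 2 (remaining 8U)
29U → rack 8 (remaining 13U)
10U → rack 3 (remaining 3U)
11U → rack 5 (remaining 2U)
25U → rack 9 (remaining 17U)
31U → rack 10 (remaining 11U)
10 racks × 42U = 420U; used 318U; unused 102U.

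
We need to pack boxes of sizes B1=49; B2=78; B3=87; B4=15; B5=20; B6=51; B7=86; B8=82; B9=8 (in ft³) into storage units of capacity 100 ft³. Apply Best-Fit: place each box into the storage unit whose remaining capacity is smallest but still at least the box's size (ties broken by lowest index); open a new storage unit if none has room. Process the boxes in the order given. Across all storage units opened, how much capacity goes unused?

B1 (49 ft³) → storage unit 1 (remaining 51 ft³)
B2 (78 ft³) → storage unit 2 (remaining 22 ft³)
B3 (87 ft³) → storage unit 3 (remaining 13 ft³)
B4 (15 ft³) → storage unit 2 (remaining 7 ft³)
B5 (20 ft³) → storage unit 1 (remaining 31 ft³)
B6 (51 ft³) → storage unit 4 (remaining 49 ft³)
B7 (86 ft³) → storage unit 5 (remaining 14 ft³)
B8 (82 ft³) → storage unit 6 (remaining 18 ft³)
B9 (8 ft³) → storage unit 3 (remaining 5 ft³)
6 storage units × 100 ft³ = 600 ft³; used 476 ft³; unused 124 ft³.

124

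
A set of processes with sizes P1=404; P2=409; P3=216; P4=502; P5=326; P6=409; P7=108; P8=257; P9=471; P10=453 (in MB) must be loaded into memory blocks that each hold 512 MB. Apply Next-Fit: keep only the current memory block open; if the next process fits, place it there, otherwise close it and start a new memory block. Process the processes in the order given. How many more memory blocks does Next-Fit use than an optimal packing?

1

Next-Fit: [404] [409] [216] [502] [326] [409] [108,257] [471] [453] → 9 memory blocks.
8 processes exceed 256 MB (half the capacity), and no two of those can share a memory block, so at least 8 memory blocks are needed.
An optimal packing achieves that bound: [502] [471] [453] [409] [409] [404,108] [326] [257,216] → 8 memory blocks.
Excess: 9 − 8 = 1.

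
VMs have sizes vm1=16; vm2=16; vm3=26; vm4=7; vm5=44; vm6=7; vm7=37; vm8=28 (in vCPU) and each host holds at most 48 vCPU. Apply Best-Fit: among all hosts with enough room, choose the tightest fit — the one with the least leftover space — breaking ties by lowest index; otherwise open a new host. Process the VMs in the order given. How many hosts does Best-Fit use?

vm1 (16 vCPU) → host 1 (remaining 32 vCPU)
vm2 (16 vCPU) → host 1 (remaining 16 vCPU)
vm3 (26 vCPU) → host 2 (remaining 22 vCPU)
vm4 (7 vCPU) → host 1 (remaining 9 vCPU)
vm5 (44 vCPU) → host 3 (remaining 4 vCPU)
vm6 (7 vCPU) → host 1 (remaining 2 vCPU)
vm7 (37 vCPU) → host 4 (remaining 11 vCPU)
vm8 (28 vCPU) → host 5 (remaining 20 vCPU)
Final hosts: [16,16,7,7] [26] [44] [37] [28].

5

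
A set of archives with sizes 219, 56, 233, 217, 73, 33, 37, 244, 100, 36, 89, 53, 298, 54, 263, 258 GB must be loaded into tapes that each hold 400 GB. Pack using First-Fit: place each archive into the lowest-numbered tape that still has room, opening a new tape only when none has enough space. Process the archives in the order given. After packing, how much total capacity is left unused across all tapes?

537

tape 1: place 219 GB, 181 GB left
tape 1: place 56 GB, 125 GB left
tape 2: place 233 GB, 167 GB left
tape 3: place 217 GB, 183 GB left
tape 1: place 73 GB, 52 GB left
tape 1: place 33 GB, 19 GB left
tape 2: place 37 GB, 130 GB left
tape 4: place 244 GB, 156 GB left
tape 2: place 100 GB, 30 GB left
tape 3: place 36 GB, 147 GB left
tape 3: place 89 GB, 58 GB left
tape 3: place 53 GB, 5 GB left
tape 5: place 298 GB, 102 GB left
tape 4: place 54 GB, 102 GB left
tape 6: place 263 GB, 137 GB left
tape 7: place 258 GB, 142 GB left
7 tapes × 400 GB = 2800 GB; used 2263 GB; unused 537 GB.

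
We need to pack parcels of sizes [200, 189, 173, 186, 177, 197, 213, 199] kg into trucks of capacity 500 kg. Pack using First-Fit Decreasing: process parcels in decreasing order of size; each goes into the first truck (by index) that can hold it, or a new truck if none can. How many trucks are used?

4 trucks

Sorted descending: 213, 200, 199, 197, 189, 186, 177, 173.
truck 1: place 213 kg, 287 kg left
truck 1: place 200 kg, 87 kg left
truck 2: place 199 kg, 301 kg left
truck 2: place 197 kg, 104 kg left
truck 3: place 189 kg, 311 kg left
truck 3: place 186 kg, 125 kg left
truck 4: place 177 kg, 323 kg left
truck 4: place 173 kg, 150 kg left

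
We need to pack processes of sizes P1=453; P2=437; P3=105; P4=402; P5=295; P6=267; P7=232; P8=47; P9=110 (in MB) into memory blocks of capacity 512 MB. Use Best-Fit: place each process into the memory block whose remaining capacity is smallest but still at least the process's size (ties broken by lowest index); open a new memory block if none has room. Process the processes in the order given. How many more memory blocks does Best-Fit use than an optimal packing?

0

Best-Fit: [453,47] [437] [105,402] [295,110] [267,232] → 5 memory blocks.
Total size 2348 MB; any packing needs at least ⌈2348/512⌉ = 5 memory blocks.
So 5 is already optimal.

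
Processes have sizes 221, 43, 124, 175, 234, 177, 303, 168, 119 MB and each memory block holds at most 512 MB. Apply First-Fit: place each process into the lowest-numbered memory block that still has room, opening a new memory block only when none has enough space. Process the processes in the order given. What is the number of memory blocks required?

Put 221 MB in memory block 1; 291 MB remain.
Put 43 MB in memory block 1; 248 MB remain.
Put 124 MB in memory block 1; 124 MB remain.
Put 175 MB in memory block 2; 337 MB remain.
Put 234 MB in memory block 2; 103 MB remain.
Put 177 MB in memory block 3; 335 MB remain.
Put 303 MB in memory block 3; 32 MB remain.
Put 168 MB in memory block 4; 344 MB remain.
Put 119 MB in memory block 1; 5 MB remain.

4 memory blocks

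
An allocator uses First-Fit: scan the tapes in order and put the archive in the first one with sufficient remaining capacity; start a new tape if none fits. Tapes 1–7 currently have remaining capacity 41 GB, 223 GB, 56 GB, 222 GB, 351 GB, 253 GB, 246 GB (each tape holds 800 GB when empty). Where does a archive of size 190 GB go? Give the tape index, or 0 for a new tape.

2

Tapes with room: tape 2 (223 GB), tape 4 (222 GB), tape 5 (351 GB), tape 6 (253 GB), tape 7 (246 GB).
The first with room is tape 2.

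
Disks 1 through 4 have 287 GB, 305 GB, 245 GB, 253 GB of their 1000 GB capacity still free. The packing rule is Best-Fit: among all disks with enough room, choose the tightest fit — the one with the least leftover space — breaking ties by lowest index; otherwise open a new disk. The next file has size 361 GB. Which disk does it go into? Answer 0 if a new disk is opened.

No disk has ≥ 361 GB free, so a new disk is opened.

0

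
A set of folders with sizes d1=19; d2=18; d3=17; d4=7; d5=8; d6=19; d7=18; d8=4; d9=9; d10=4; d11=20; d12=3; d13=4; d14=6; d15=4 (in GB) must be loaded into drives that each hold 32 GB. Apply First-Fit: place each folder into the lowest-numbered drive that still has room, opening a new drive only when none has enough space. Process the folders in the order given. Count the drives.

d1 (19 GB) → drive 1 (remaining 13 GB)
d2 (18 GB) → drive 2 (remaining 14 GB)
d3 (17 GB) → drive 3 (remaining 15 GB)
d4 (7 GB) → drive 1 (remaining 6 GB)
d5 (8 GB) → drive 2 (remaining 6 GB)
d6 (19 GB) → drive 4 (remaining 13 GB)
d7 (18 GB) → drive 5 (remaining 14 GB)
d8 (4 GB) → drive 1 (remaining 2 GB)
d9 (9 GB) → drive 3 (remaining 6 GB)
d10 (4 GB) → drive 2 (remaining 2 GB)
d11 (20 GB) → drive 6 (remaining 12 GB)
d12 (3 GB) → drive 3 (remaining 3 GB)
d13 (4 GB) → drive 4 (remaining 9 GB)
d14 (6 GB) → drive 4 (remaining 3 GB)
d15 (4 GB) → drive 5 (remaining 10 GB)

6 drives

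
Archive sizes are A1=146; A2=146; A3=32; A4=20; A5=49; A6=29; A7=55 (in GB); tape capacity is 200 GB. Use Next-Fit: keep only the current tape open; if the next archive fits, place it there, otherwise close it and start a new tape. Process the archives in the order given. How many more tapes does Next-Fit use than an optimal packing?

Next-Fit: [146] [146,32,20] [49,29,55] → 3 tapes.
Total size 477 GB; any packing needs at least ⌈477/200⌉ = 3 tapes.
So 3 is already optimal.

0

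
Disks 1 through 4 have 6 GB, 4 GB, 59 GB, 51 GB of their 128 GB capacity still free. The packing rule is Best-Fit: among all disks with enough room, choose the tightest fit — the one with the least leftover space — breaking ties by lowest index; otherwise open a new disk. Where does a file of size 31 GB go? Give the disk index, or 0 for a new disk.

4

Disks with room: disk 3 (59 GB), disk 4 (51 GB).
Tightest fit is disk 4 with 51 GB free.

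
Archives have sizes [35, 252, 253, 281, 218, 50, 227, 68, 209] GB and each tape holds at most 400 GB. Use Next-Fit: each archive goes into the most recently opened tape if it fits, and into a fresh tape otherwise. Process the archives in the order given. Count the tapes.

35 GB → tape 1 (remaining 365 GB)
252 GB → tape 1 (remaining 113 GB)
253 GB → tape 2 (remaining 147 GB)
281 GB → tape 3 (remaining 119 GB)
218 GB → tape 4 (remaining 182 GB)
50 GB → tape 4 (remaining 132 GB)
227 GB → tape 5 (remaining 173 GB)
68 GB → tape 5 (remaining 105 GB)
209 GB → tape 6 (remaining 191 GB)

6 tapes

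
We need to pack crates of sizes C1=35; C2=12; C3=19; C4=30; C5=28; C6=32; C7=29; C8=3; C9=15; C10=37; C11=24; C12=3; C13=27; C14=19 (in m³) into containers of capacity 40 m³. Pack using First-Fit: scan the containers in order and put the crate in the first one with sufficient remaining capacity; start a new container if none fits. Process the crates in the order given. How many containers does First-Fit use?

Put C1 (35 m³) in container 1; 5 m³ remain.
Put C2 (12 m³) in container 2; 28 m³ remain.
Put C3 (19 m³) in container 2; 9 m³ remain.
Put C4 (30 m³) in container 3; 10 m³ remain.
Put C5 (28 m³) in container 4; 12 m³ remain.
Put C6 (32 m³) in container 5; 8 m³ remain.
Put C7 (29 m³) in container 6; 11 m³ remain.
Put C8 (3 m³) in container 1; 2 m³ remain.
Put C9 (15 m³) in container 7; 25 m³ remain.
Put C10 (37 m³) in container 8; 3 m³ remain.
Put C11 (24 m³) in container 7; 1 m³ remain.
Put C12 (3 m³) in container 2; 6 m³ remain.
Put C13 (27 m³) in container 9; 13 m³ remain.
Put C14 (19 m³) in container 10; 21 m³ remain.
Final containers: [35,3] [12,19,3] [30] [28] [32] [29] [15,24] [37] [27] [19].

10 containers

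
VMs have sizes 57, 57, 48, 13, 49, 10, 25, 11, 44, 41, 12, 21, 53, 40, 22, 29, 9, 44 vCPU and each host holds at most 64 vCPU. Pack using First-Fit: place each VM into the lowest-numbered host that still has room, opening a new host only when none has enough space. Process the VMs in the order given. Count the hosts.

host 1: place 57 vCPU, 7 vCPU left
host 2: place 57 vCPU, 7 vCPU left
host 3: place 48 vCPU, 16 vCPU left
host 3: place 13 vCPU, 3 vCPU left
host 4: place 49 vCPU, 15 vCPU left
host 4: place 10 vCPU, 5 vCPU left
host 5: place 25 vCPU, 39 vCPU left
host 5: place 11 vCPU, 28 vCPU left
host 6: place 44 vCPU, 20 vCPU left
host 7: place 41 vCPU, 23 vCPU left
host 5: place 12 vCPU, 16 vCPU left
host 7: place 21 vCPU, 2 vCPU left
host 8: place 53 vCPU, 11 vCPU left
host 9: place 40 vCPU, 24 vCPU left
host 9: place 22 vCPU, 2 vCPU left
host 10: place 29 vCPU, 35 vCPU left
host 5: place 9 vCPU, 7 vCPU left
host 11: place 44 vCPU, 20 vCPU left

11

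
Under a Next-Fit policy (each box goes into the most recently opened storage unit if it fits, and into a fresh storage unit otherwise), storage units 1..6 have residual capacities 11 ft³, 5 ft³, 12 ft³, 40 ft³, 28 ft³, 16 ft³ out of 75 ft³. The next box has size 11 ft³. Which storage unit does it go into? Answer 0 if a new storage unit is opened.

6

Next-Fit only looks at storage unit 6, which has 16 ft³ free.
11 ft³ fits there.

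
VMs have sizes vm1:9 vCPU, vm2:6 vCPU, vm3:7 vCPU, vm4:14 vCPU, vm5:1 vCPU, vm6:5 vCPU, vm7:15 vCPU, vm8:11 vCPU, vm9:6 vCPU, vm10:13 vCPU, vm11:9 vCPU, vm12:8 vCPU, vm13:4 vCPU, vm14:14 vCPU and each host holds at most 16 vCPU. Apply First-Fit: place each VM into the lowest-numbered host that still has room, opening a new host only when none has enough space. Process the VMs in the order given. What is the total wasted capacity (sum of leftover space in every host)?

22

host 1: place vm1 (9 vCPU), 7 vCPU left
host 1: place vm2 (6 vCPU), 1 vCPU left
host 2: place vm3 (7 vCPU), 9 vCPU left
host 3: place vm4 (14 vCPU), 2 vCPU left
host 1: place vm5 (1 vCPU), 0 vCPU left
host 2: place vm6 (5 vCPU), 4 vCPU left
host 4: place vm7 (15 vCPU), 1 vCPU left
host 5: place vm8 (11 vCPU), 5 vCPU left
host 6: place vm9 (6 vCPU), 10 vCPU left
host 7: place vm10 (13 vCPU), 3 vCPU left
host 6: place vm11 (9 vCPU), 1 vCPU left
host 8: place vm12 (8 vCPU), 8 vCPU left
host 2: place vm13 (4 vCPU), 0 vCPU left
host 9: place vm14 (14 vCPU), 2 vCPU left
9 hosts × 16 vCPU = 144 vCPU; used 122 vCPU; unused 22 vCPU.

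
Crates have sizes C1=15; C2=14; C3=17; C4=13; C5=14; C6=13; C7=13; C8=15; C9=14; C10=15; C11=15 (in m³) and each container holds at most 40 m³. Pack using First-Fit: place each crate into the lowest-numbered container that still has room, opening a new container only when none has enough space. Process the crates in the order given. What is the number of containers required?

5

Put C1 (15 m³) in container 1; 25 m³ remain.
Put C2 (14 m³) in container 1; 11 m³ remain.
Put C3 (17 m³) in container 2; 23 m³ remain.
Put C4 (13 m³) in container 2; 10 m³ remain.
Put C5 (14 m³) in container 3; 26 m³ remain.
Put C6 (13 m³) in container 3; 13 m³ remain.
Put C7 (13 m³) in container 3; 0 m³ remain.
Put C8 (15 m³) in container 4; 25 m³ remain.
Put C9 (14 m³) in container 4; 11 m³ remain.
Put C10 (15 m³) in container 5; 25 m³ remain.
Put C11 (15 m³) in container 5; 10 m³ remain.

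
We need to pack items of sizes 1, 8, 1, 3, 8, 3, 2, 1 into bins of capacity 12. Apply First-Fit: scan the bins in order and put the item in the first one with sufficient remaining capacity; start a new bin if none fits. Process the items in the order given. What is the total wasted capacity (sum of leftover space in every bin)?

9

bin 1: place 1, 11 left
bin 1: place 8, 3 left
bin 1: place 1, 2 left
bin 2: place 3, 9 left
bin 2: place 8, 1 left
bin 3: place 3, 9 left
bin 1: place 2, 0 left
bin 2: place 1, 0 left
3 bins × 12 = 36; used 27; unused 9.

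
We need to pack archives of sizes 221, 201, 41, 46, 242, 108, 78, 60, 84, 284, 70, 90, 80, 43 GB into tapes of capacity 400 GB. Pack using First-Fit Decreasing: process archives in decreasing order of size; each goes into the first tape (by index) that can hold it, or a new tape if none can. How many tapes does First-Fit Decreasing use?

5 tapes

Sorted descending: 284, 242, 221, 201, 108, 90, 84, 80, 78, 70, 60, 46, 43, 41.
284 GB → tape 1 (remaining 116 GB)
242 GB → tape 2 (remaining 158 GB)
221 GB → tape 3 (remaining 179 GB)
201 GB → tape 4 (remaining 199 GB)
108 GB → tape 1 (remaining 8 GB)
90 GB → tape 2 (remaining 68 GB)
84 GB → tape 3 (remaining 95 GB)
80 GB → tape 3 (remaining 15 GB)
78 GB → tape 4 (remaining 121 GB)
70 GB → tape 4 (remaining 51 GB)
60 GB → tape 2 (remaining 8 GB)
46 GB → tape 4 (remaining 5 GB)
43 GB → tape 5 (remaining 357 GB)
41 GB → tape 5 (remaining 316 GB)
Final tapes: [284,108] [242,90,60] [221,84,80] [201,78,70,46] [43,41].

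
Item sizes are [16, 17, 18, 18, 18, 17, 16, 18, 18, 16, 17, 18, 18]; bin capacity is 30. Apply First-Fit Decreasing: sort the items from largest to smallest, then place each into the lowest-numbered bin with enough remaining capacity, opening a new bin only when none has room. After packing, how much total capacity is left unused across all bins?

165

Sorted descending: 18, 18, 18, 18, 18, 18, 18, 17, 17, 17, 16, 16, 16.
18 → bin 1 (remaining 12)
18 → bin 2 (remaining 12)
18 → bin 3 (remaining 12)
18 → bin 4 (remaining 12)
18 → bin 5 (remaining 12)
18 → bin 6 (remaining 12)
18 → bin 7 (remaining 12)
17 → bin 8 (remaining 13)
17 → bin 9 (remaining 13)
17 → bin 10 (remaining 13)
16 → bin 11 (remaining 14)
16 → bin 12 (remaining 14)
16 → bin 13 (remaining 14)
13 bins × 30 = 390; used 225; unused 165.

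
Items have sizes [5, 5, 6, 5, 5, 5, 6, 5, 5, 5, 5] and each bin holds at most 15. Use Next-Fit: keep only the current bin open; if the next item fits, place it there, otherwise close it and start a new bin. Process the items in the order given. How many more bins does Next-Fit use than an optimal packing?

Next-Fit: [5,5] [6,5] [5,5] [6,5] [5,5,5] → 5 bins.
Total size 57; any packing needs at least ⌈57/15⌉ = 4 bins.
An optimal packing achieves that bound: [6,6] [5,5,5] [5,5,5] [5,5,5] → 4 bins.
Excess: 5 − 4 = 1.

1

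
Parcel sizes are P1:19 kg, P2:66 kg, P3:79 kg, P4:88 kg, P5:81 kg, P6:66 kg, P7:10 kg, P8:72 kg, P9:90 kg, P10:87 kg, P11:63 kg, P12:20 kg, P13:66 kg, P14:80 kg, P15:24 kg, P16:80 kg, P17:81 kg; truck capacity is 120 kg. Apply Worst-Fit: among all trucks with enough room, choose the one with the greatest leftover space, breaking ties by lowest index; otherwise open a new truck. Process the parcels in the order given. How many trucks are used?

13

Put P1 (19 kg) in truck 1; 101 kg remain.
Put P2 (66 kg) in truck 1; 35 kg remain.
Put P3 (79 kg) in truck 2; 41 kg remain.
Put P4 (88 kg) in truck 3; 32 kg remain.
Put P5 (81 kg) in truck 4; 39 kg remain.
Put P6 (66 kg) in truck 5; 54 kg remain.
Put P7 (10 kg) in truck 5; 44 kg remain.
Put P8 (72 kg) in truck 6; 48 kg remain.
Put P9 (90 kg) in truck 7; 30 kg remain.
Put P10 (87 kg) in truck 8; 33 kg remain.
Put P11 (63 kg) in truck 9; 57 kg remain.
Put P12 (20 kg) in truck 9; 37 kg remain.
Put P13 (66 kg) in truck 10; 54 kg remain.
Put P14 (80 kg) in truck 11; 40 kg remain.
Put P15 (24 kg) in truck 10; 30 kg remain.
Put P16 (80 kg) in truck 12; 40 kg remain.
Put P17 (81 kg) in truck 13; 39 kg remain.
Final trucks: [19,66] [79] [88] [81] [66,10] [72] [90] [87] [63,20] [66,24] [80] [80] [81].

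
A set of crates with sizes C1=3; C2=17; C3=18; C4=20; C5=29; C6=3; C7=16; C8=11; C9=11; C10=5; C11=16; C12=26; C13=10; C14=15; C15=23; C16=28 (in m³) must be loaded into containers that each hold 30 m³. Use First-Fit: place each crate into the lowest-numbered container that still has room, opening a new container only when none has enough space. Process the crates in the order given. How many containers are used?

container 1: place C1 (3 m³), 27 m³ left
container 1: place C2 (17 m³), 10 m³ left
container 2: place C3 (18 m³), 12 m³ left
container 3: place C4 (20 m³), 10 m³ left
container 4: place C5 (29 m³), 1 m³ left
container 1: place C6 (3 m³), 7 m³ left
container 5: place C7 (16 m³), 14 m³ left
container 2: place C8 (11 m³), 1 m³ left
container 5: place C9 (11 m³), 3 m³ left
container 1: place C10 (5 m³), 2 m³ left
container 6: place C11 (16 m³), 14 m³ left
container 7: place C12 (26 m³), 4 m³ left
container 3: place C13 (10 m³), 0 m³ left
container 8: place C14 (15 m³), 15 m³ left
container 9: place C15 (23 m³), 7 m³ left
container 10: place C16 (28 m³), 2 m³ left
Final containers: [3,17,3,5] [18,11] [20,10] [29] [16,11] [16] [26] [15] [23] [28].

10 containers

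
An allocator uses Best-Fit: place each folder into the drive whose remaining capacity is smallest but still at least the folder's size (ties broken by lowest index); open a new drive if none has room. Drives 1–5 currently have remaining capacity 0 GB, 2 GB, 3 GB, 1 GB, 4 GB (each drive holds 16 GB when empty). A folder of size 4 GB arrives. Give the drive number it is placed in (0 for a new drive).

5

Drives with room: drive 5 (4 GB).
Tightest fit is drive 5 with 4 GB free.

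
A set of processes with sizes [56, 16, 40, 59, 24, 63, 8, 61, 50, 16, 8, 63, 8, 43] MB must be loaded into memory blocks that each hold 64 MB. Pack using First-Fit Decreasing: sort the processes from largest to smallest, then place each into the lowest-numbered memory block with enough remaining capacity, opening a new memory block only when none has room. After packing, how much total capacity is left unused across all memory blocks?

Sorted descending: 63, 63, 61, 59, 56, 50, 43, 40, 24, 16, 16, 8, 8, 8.
memory block 1: place 63 MB, 1 MB left
memory block 2: place 63 MB, 1 MB left
memory block 3: place 61 MB, 3 MB left
memory block 4: place 59 MB, 5 MB left
memory block 5: place 56 MB, 8 MB left
memory block 6: place 50 MB, 14 MB left
memory block 7: place 43 MB, 21 MB left
memory block 8: place 40 MB, 24 MB left
memory block 8: place 24 MB, 0 MB left
memory block 7: place 16 MB, 5 MB left
memory block 9: place 16 MB, 48 MB left
memory block 5: place 8 MB, 0 MB left
memory block 6: place 8 MB, 6 MB left
memory block 9: place 8 MB, 40 MB left
9 memory blocks × 64 MB = 576 MB; used 515 MB; unused 61 MB.

61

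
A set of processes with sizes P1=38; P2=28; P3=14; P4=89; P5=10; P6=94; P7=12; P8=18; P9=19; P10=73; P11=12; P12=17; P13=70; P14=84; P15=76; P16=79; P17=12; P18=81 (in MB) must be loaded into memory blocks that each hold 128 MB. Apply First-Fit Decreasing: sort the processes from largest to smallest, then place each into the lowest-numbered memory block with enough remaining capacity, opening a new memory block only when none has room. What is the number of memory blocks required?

Sorted descending: 94, 89, 84, 81, 79, 76, 73, 70, 38, 28, 19, 18, 17, 14, 12, 12, 12, 10.
94 MB → memory block 1 (remaining 34 MB)
89 MB → memory block 2 (remaining 39 MB)
84 MB → memory block 3 (remaining 44 MB)
81 MB → memory block 4 (remaining 47 MB)
79 MB → memory block 5 (remaining 49 MB)
76 MB → memory block 6 (remaining 52 MB)
73 MB → memory block 7 (remaining 55 MB)
70 MB → memory block 8 (remaining 58 MB)
38 MB → memory block 2 (remaining 1 MB)
28 MB → memory block 1 (remaining 6 MB)
19 MB → memory block 3 (remaining 25 MB)
18 MB → memory block 3 (remaining 7 MB)
17 MB → memory block 4 (remaining 30 MB)
14 MB → memory block 4 (remaining 16 MB)
12 MB → memory block 4 (remaining 4 MB)
12 MB → memory block 5 (remaining 37 MB)
12 MB → memory block 5 (remaining 25 MB)
10 MB → memory block 5 (remaining 15 MB)
Final memory blocks: [94,28] [89,38] [84,19,18] [81,17,14,12] [79,12,12,10] [76] [73] [70].

8 memory blocks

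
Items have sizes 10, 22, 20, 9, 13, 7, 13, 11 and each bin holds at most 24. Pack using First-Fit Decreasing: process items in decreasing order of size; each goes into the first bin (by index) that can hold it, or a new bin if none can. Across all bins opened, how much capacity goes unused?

15

Sorted descending: 22, 20, 13, 13, 11, 10, 9, 7.
Put 22 in bin 1; 2 remain.
Put 20 in bin 2; 4 remain.
Put 13 in bin 3; 11 remain.
Put 13 in bin 4; 11 remain.
Put 11 in bin 3; 0 remain.
Put 10 in bin 4; 1 remain.
Put 9 in bin 5; 15 remain.
Put 7 in bin 5; 8 remain.
5 bins × 24 = 120; used 105; unused 15.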